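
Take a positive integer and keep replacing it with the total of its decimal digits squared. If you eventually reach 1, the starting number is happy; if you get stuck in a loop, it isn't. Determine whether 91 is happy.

91 → 82
82 → 68
68 → 100
100 → 1  — reached 1.

happy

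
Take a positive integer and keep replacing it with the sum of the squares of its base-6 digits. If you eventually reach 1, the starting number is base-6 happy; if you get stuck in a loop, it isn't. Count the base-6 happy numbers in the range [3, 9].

3: 3 → 9 → 10 → 17 → 29 → 41 → 26 → 20 → 13 → 5 → 25 → 17  (repeats 17)
4: 4 → 16 → 20 → 13 → 5 → 25 → 17 → 29 → 41 → 26 → 20  (repeats 20)
5: 5 → 25 → 17 → 29 → 41 → 26 → 20 → 13 → 5  (repeats 5)
6: 6 → 1  (reaches 1)
7: 7 → 2 → 4 → 16 → 20 → 13 → 5 → 25 → 17 → 29 → 41 → 26 → 20  (repeats 20)
8: 8 → 5 → 25 → 17 → 29 → 41 → 26 → 20 → 13 → 5  (repeats 5)
9: 9 → 10 → 17 → 29 → 41 → 26 → 20 → 13 → 5 → 25 → 17  (repeats 17)
base-6 happy: 6

1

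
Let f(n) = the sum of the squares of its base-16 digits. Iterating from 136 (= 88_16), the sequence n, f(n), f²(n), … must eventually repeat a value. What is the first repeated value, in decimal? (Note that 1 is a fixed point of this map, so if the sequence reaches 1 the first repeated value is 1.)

136 = (8,8)_16 → 8² + 8² = 128
128 = (8,0)_16 → 8² + 0² = 64
64 = (4,0)_16 → 4² + 0² = 16
16 = (1,0)_16 → 1² + 0² = 1  — reached the fixed point 1.
1 → 1, so 1 is the first repeated value.

1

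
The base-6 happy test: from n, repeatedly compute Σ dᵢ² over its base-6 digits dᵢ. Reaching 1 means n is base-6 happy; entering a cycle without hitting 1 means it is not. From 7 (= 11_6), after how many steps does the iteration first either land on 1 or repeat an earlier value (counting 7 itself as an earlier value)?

12

7 = (1,1)_6 → 1² + 1² = 1 + 1 = 2
2 = (2)_6 → 2² = 4
4 = (4)_6 → 4² = 16
16 = (2,4)_6 → 2² + 4² = 4 + 16 = 20
20 = (3,2)_6 → 3² + 2² = 9 + 4 = 13
13 = (2,1)_6 → 2² + 1² = 4 + 1 = 5
5 = (5)_6 → 5² = 25
25 = (4,1)_6 → 4² + 1² = 16 + 1 = 17
17 = (2,5)_6 → 2² + 5² = 4 + 25 = 29
29 = (4,5)_6 → 4² + 5² = 16 + 25 = 41
41 = (1,0,5)_6 → 1² + 0² + 5² = 1 + 0 + 25 = 26
26 = (4,2)_6 → 4² + 2² = 16 + 4 = 20  — 20 repeats.
That took 12 steps.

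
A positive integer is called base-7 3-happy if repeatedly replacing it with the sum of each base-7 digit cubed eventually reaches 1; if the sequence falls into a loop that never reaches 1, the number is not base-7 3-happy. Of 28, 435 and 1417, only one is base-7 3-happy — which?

1417

28: 28 → 64 → 10 → 28  — repeats 28 (not base-7 3-happy)
435: 435 → 219 → 99 → 9 → 9  — repeats 9 (not base-7 3-happy)
1417: 1417 → 307 → 433 → 343 → 1  — reaches 1 (base-7 3-happy)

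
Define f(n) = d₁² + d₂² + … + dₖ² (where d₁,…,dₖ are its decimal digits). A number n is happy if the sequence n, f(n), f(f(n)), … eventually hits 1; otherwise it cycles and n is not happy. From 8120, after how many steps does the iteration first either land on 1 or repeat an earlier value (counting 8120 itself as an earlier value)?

14

8120 → 69
69 → 117
117 → 51
51 → 26
26 → 40
40 → 16
16 → 37
37 → 58
58 → 89
89 → 145
145 → 42
42 → 20
20 → 4
4 → 16  — 16 repeats.
That took 14 steps.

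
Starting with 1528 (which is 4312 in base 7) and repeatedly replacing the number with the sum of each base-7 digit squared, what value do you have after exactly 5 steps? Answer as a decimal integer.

1528 = (4,3,1,2)_7 → 4² + 3² + 1² + 2² = 16 + 9 + 1 + 4 = 30
30 = (4,2)_7 → 4² + 2² = 16 + 4 = 20
20 = (2,6)_7 → 2² + 6² = 4 + 36 = 40
40 = (5,5)_7 → 5² + 5² = 25 + 25 = 50
50 = (1,0,1)_7 → 1² + 0² + 1² = 1 + 0 + 1 = 2

2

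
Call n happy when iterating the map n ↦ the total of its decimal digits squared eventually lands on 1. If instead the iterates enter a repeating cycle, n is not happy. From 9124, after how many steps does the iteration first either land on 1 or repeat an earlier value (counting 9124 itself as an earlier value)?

14

9124 → 9² + 1² + 2² + 4² = 102
102 → 1² + 0² + 2² = 5
5 → 5² = 25
25 → 2² + 5² = 29
29 → 2² + 9² = 85
85 → 8² + 5² = 89
89 → 8² + 9² = 145
145 → 1² + 4² + 5² = 42
42 → 4² + 2² = 20
20 → 2² + 0² = 4
4 → 4² = 16
16 → 1² + 6² = 37
37 → 3² + 7² = 58
58 → 5² + 8² = 89  — 89 repeats.
That took 14 steps.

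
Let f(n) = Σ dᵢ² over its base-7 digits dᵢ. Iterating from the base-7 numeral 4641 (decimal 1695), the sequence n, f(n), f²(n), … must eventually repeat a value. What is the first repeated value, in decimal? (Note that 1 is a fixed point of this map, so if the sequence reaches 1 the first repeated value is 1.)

1695 = (4,6,4,1)_7 → 4² + 6² + 4² + 1² = 69
69 = (1,2,6)_7 → 1² + 2² + 6² = 41
41 = (5,6)_7 → 5² + 6² = 61
61 = (1,1,5)_7 → 1² + 1² + 5² = 27
27 = (3,6)_7 → 3² + 6² = 45
45 = (6,3)_7 → 6² + 3² = 45  — 45 already appeared earlier.

45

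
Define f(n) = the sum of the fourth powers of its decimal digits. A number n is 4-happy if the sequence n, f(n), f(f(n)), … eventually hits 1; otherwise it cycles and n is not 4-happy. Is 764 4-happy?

764 → 7⁴ + 6⁴ + 4⁴ = 2401 + 1296 + 256 = 3953
3953 → 3⁴ + 9⁴ + 5⁴ + 3⁴ = 81 + 6561 + 625 + 81 = 7348
7348 → 7⁴ + 3⁴ + 4⁴ + 8⁴ = 2401 + 81 + 256 + 4096 = 6834
6834 → 6⁴ + 8⁴ + 3⁴ + 4⁴ = 1296 + 4096 + 81 + 256 = 5729
5729 → 5⁴ + 7⁴ + 2⁴ + 9⁴ = 625 + 2401 + 16 + 6561 = 9603
9603 → 9⁴ + 6⁴ + 0⁴ + 3⁴ = 6561 + 1296 + 0 + 81 = 7938
7938 → 7⁴ + 9⁴ + 3⁴ + 8⁴ = 2401 + 6561 + 81 + 4096 = 13139
13139 → 1⁴ + 3⁴ + 1⁴ + 3⁴ + 9⁴ = 1 + 81 + 1 + 81 + 6561 = 6725
6725 → 6⁴ + 7⁴ + 2⁴ + 5⁴ = 1296 + 2401 + 16 + 625 = 4338
4338 → 4⁴ + 3⁴ + 3⁴ + 8⁴ = 256 + 81 + 81 + 4096 = 4514
4514 → 4⁴ + 5⁴ + 1⁴ + 4⁴ = 256 + 625 + 1 + 256 = 1138
1138 → 1⁴ + 1⁴ + 3⁴ + 8⁴ = 1 + 1 + 81 + 4096 = 4179
4179 → 4⁴ + 1⁴ + 7⁴ + 9⁴ = 256 + 1 + 2401 + 6561 = 9219
9219 → 9⁴ + 2⁴ + 1⁴ + 9⁴ = 6561 + 16 + 1 + 6561 = 13139  — 13139 already seen; the sequence cycles without reaching 1.

not 4-happy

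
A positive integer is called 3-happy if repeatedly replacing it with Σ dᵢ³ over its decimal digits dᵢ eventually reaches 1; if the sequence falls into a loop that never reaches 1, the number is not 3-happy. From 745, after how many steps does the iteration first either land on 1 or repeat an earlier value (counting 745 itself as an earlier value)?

5

745 → 7³ + 4³ + 5³ = 343 + 64 + 125 = 532
532 → 5³ + 3³ + 2³ = 125 + 27 + 8 = 160
160 → 1³ + 6³ + 0³ = 1 + 216 + 0 = 217
217 → 2³ + 1³ + 7³ = 8 + 1 + 343 = 352
352 → 3³ + 5³ + 2³ = 27 + 125 + 8 = 160  — 160 repeats.
That took 5 steps.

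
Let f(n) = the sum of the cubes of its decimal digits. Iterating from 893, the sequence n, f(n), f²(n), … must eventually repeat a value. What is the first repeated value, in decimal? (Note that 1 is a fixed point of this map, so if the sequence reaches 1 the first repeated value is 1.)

371

893 → 1268
1268 → 737
737 → 713
713 → 371
371 → 371  — 371 already appeared earlier.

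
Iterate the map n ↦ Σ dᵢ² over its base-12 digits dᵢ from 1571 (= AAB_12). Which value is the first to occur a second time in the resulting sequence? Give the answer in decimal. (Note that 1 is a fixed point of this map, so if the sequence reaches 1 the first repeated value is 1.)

1571 = (10,10,11)_12 → 321
321 = (2,2,9)_12 → 89
89 = (7,5)_12 → 74
74 = (6,2)_12 → 40
40 = (3,4)_12 → 25
25 = (2,1)_12 → 5
5 = (5)_12 → 25  — 25 already appeared earlier.

25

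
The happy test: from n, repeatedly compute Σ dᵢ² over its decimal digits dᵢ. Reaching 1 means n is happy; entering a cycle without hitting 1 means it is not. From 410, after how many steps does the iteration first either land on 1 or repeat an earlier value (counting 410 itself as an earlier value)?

14

410 → 4² + 1² + 0² = 16 + 1 + 0 = 17
17 → 1² + 7² = 1 + 49 = 50
50 → 5² + 0² = 25 + 0 = 25
25 → 2² + 5² = 4 + 25 = 29
29 → 2² + 9² = 4 + 81 = 85
85 → 8² + 5² = 64 + 25 = 89
89 → 8² + 9² = 64 + 81 = 145
145 → 1² + 4² + 5² = 1 + 16 + 25 = 42
42 → 4² + 2² = 16 + 4 = 20
20 → 2² + 0² = 4 + 0 = 4
4 → 4² = 16
16 → 1² + 6² = 1 + 36 = 37
37 → 3² + 7² = 9 + 49 = 58
58 → 5² + 8² = 25 + 64 = 89  — 89 repeats.
That took 14 steps.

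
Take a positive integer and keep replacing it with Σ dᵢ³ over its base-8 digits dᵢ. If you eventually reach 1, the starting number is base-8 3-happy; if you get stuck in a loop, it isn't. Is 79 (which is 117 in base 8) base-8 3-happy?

base-8 3-happy

79 = (1,1,7)_8 → 1³ + 1³ + 7³ = 345
345 = (5,3,1)_8 → 5³ + 3³ + 1³ = 153
153 = (2,3,1)_8 → 2³ + 3³ + 1³ = 36
36 = (4,4)_8 → 4³ + 4³ = 128
128 = (2,0,0)_8 → 2³ + 0³ + 0³ = 8
8 = (1,0)_8 → 1³ + 0³ = 1  — reached 1.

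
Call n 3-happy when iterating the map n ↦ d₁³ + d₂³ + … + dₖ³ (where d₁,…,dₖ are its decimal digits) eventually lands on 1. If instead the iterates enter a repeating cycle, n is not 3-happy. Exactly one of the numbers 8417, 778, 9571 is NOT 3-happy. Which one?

8417

8417: 8417 → 920 → 737 → 713 → 371 → 371  — repeats 371 (not 3-happy)
778: 778 → 1198 → 1243 → 100 → 1  — reaches 1 (3-happy)
9571: 9571 → 1198 → 1243 → 100 → 1  — reaches 1 (3-happy)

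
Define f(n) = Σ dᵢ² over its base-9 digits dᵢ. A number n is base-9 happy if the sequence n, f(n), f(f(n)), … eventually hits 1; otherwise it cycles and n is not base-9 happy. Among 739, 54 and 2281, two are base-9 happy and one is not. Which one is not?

739: 739 → 3 → 9 → 1  — reaches 1 (base-9 happy)
54: 54 → 36 → 16 → 50 → 50  — repeats 50 (not base-9 happy)
2281: 2281 → 27 → 9 → 1  — reaches 1 (base-9 happy)

54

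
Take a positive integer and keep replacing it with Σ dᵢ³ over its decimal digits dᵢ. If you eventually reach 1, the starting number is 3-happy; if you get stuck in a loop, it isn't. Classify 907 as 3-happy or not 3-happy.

not 3-happy

907 → 1072
1072 → 352
352 → 160
160 → 217
217 → 352  — 352 already seen; the sequence cycles without reaching 1.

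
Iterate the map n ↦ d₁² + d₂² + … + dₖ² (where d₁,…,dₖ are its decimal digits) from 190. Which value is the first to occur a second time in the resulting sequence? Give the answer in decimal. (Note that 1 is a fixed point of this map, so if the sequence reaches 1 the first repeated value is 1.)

190 → 1² + 9² + 0² = 82
82 → 8² + 2² = 68
68 → 6² + 8² = 100
100 → 1² + 0² + 0² = 1  — reached the fixed point 1.
1 → 1, so 1 is the first repeated value.

1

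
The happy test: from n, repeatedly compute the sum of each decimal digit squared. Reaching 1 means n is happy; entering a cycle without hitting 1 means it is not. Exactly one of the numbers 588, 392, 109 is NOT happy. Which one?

588: 588 → 153 → 35 → 34 → 25 → 29 → 85 → 89 → 145 → 42 → 20 → 4 → 16 → 37 → 58 → 89  — repeats 89 (not happy)
392: 392 → 94 → 97 → 130 → 10 → 1  — reaches 1 (happy)
109: 109 → 82 → 68 → 100 → 1  — reaches 1 (happy)

588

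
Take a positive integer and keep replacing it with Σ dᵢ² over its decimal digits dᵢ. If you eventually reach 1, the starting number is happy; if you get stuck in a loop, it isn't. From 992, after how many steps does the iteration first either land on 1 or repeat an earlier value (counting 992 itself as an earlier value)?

992 → 166
166 → 73
73 → 58
58 → 89
89 → 145
145 → 42
42 → 20
20 → 4
4 → 16
16 → 37
37 → 58  — 58 repeats.
That took 11 steps.

11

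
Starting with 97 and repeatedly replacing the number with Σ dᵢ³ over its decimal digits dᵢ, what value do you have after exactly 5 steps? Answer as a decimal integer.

352

97 → 9³ + 7³ = 1072
1072 → 1³ + 0³ + 7³ + 2³ = 352
352 → 3³ + 5³ + 2³ = 160
160 → 1³ + 6³ + 0³ = 217
217 → 2³ + 1³ + 7³ = 352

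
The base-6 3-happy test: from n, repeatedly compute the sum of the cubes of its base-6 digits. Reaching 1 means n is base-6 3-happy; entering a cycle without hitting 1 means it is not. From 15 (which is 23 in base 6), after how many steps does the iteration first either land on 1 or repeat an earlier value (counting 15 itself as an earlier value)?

15 = (2,3)_6 → 2³ + 3³ = 35
35 = (5,5)_6 → 5³ + 5³ = 250
250 = (1,0,5,4)_6 → 1³ + 0³ + 5³ + 4³ = 190
190 = (5,1,4)_6 → 5³ + 1³ + 4³ = 190  — 190 repeats.
That took 4 steps.

4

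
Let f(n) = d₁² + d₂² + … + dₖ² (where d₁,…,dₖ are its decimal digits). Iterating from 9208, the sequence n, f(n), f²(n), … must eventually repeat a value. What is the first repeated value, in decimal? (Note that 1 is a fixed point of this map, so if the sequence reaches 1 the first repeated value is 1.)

145

9208 → 9² + 2² + 0² + 8² = 81 + 4 + 0 + 64 = 149
149 → 1² + 4² + 9² = 1 + 16 + 81 = 98
98 → 9² + 8² = 81 + 64 = 145
145 → 1² + 4² + 5² = 1 + 16 + 25 = 42
42 → 4² + 2² = 16 + 4 = 20
20 → 2² + 0² = 4 + 0 = 4
4 → 4² = 16
16 → 1² + 6² = 1 + 36 = 37
37 → 3² + 7² = 9 + 49 = 58
58 → 5² + 8² = 25 + 64 = 89
89 → 8² + 9² = 64 + 81 = 145  — 145 already appeared earlier.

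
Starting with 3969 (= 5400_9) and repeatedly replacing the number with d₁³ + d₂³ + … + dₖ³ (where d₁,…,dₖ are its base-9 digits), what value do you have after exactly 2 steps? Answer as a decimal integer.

3969 = (5,4,0,0)_9 → 189
189 = (2,3,0)_9 → 35

35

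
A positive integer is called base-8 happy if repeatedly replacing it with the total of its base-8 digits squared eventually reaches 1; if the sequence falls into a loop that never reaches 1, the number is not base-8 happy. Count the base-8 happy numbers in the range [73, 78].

2

73: 73 → 3 → 9 → 2 → 4 → 16 → 4  (repeats 4)
74: 74 → 6 → 36 → 32 → 16 → 4 → 16  (repeats 16)
75: 75 → 11 → 10 → 5 → 25 → 10  (repeats 10)
76: 76 → 18 → 8 → 1  (reaches 1)
77: 77 → 27 → 18 → 8 → 1  (reaches 1)
78: 78 → 38 → 52 → 52  (repeats 52)
base-8 happy: 76, 77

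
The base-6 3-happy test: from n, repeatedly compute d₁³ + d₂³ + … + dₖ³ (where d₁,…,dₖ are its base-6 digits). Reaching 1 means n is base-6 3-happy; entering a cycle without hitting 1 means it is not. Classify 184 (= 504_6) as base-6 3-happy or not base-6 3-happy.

base-6 3-happy

184 = (5,0,4)_6 → 5³ + 0³ + 4³ = 125 + 0 + 64 = 189
189 = (5,1,3)_6 → 5³ + 1³ + 3³ = 125 + 1 + 27 = 153
153 = (4,1,3)_6 → 4³ + 1³ + 3³ = 64 + 1 + 27 = 92
92 = (2,3,2)_6 → 2³ + 3³ + 2³ = 8 + 27 + 8 = 43
43 = (1,1,1)_6 → 1³ + 1³ + 1³ = 1 + 1 + 1 = 3
3 = (3)_6 → 3³ = 27
27 = (4,3)_6 → 4³ + 3³ = 64 + 27 = 91
91 = (2,3,1)_6 → 2³ + 3³ + 1³ = 8 + 27 + 1 = 36
36 = (1,0,0)_6 → 1³ + 0³ + 0³ = 1 + 0 + 0 = 1  — reached 1.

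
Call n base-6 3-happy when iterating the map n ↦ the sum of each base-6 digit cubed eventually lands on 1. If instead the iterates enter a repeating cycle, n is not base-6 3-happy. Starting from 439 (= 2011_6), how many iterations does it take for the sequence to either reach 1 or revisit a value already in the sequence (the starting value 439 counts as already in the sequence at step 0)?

4

439 = (2,0,1,1)_6 → 2³ + 0³ + 1³ + 1³ = 10
10 = (1,4)_6 → 1³ + 4³ = 65
65 = (1,4,5)_6 → 1³ + 4³ + 5³ = 190
190 = (5,1,4)_6 → 5³ + 1³ + 4³ = 190  — 190 repeats.
That took 4 steps.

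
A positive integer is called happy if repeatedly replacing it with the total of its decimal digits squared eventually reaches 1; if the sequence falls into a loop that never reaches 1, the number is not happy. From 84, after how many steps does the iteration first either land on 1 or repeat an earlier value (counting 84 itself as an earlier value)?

14

84 → 8² + 4² = 64 + 16 = 80
80 → 8² + 0² = 64 + 0 = 64
64 → 6² + 4² = 36 + 16 = 52
52 → 5² + 2² = 25 + 4 = 29
29 → 2² + 9² = 4 + 81 = 85
85 → 8² + 5² = 64 + 25 = 89
89 → 8² + 9² = 64 + 81 = 145
145 → 1² + 4² + 5² = 1 + 16 + 25 = 42
42 → 4² + 2² = 16 + 4 = 20
20 → 2² + 0² = 4 + 0 = 4
4 → 4² = 16
16 → 1² + 6² = 1 + 36 = 37
37 → 3² + 7² = 9 + 49 = 58
58 → 5² + 8² = 25 + 64 = 89  — 89 repeats.
That took 14 steps.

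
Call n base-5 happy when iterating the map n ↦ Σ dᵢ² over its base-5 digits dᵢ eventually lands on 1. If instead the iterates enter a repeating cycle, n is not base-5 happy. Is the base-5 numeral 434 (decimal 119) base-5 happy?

base-5 happy

119 = (4,3,4)_5 → 4² + 3² + 4² = 41
41 = (1,3,1)_5 → 1² + 3² + 1² = 11
11 = (2,1)_5 → 2² + 1² = 5
5 = (1,0)_5 → 1² + 0² = 1  — reached 1.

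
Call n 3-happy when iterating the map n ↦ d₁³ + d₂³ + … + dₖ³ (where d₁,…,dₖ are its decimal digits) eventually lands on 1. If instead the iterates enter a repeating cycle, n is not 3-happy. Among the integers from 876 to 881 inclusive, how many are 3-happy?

1

876: 876 → 1071 → 345 → 216 → 225 → 141 → 66 → 432 → 99 → 1458 → 702 → 351 → 153 → 153  — not 3-happy
877: 877 → 1198 → 1243 → 100 → 1  — 3-happy
878: 878 → 1367 → 587 → 980 → 1241 → 74 → 407 → 407  — not 3-happy
879: 879 → 1584 → 702 → 351 → 153 → 153  — not 3-happy
880: 880 → 1024 → 73 → 370 → 370  — not 3-happy
881: 881 → 1025 → 134 → 92 → 737 → 713 → 371 → 371  — not 3-happy
3-happy: 877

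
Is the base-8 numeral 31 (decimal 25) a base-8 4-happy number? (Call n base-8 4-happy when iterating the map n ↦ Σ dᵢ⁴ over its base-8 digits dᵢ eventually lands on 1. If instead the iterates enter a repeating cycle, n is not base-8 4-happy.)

25 = (3,1)_8 → 82
82 = (1,2,2)_8 → 33
33 = (4,1)_8 → 257
257 = (4,0,1)_8 → 257  — 257 already seen; the sequence cycles without reaching 1.

not base-8 4-happy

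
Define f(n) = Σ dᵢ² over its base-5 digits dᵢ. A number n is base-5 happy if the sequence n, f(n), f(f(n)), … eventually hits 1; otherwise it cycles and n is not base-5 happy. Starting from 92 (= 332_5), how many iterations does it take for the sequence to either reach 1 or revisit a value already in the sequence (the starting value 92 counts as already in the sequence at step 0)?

92 = (3,3,2)_5 → 3² + 3² + 2² = 22
22 = (4,2)_5 → 4² + 2² = 20
20 = (4,0)_5 → 4² + 0² = 16
16 = (3,1)_5 → 3² + 1² = 10
10 = (2,0)_5 → 2² + 0² = 4
4 = (4)_5 → 4² = 16  — 16 repeats.
That took 6 steps.

6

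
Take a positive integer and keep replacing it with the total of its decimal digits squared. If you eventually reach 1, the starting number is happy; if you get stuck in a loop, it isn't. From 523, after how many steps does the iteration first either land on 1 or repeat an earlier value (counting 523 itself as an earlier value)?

523 → 38
38 → 73
73 → 58
58 → 89
89 → 145
145 → 42
42 → 20
20 → 4
4 → 16
16 → 37
37 → 58  — 58 repeats.
That took 11 steps.

11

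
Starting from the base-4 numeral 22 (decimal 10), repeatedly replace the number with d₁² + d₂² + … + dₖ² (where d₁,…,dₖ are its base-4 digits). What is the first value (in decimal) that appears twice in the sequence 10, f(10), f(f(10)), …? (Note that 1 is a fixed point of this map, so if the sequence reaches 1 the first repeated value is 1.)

10 = (2,2)_4 → 2² + 2² = 8
8 = (2,0)_4 → 2² + 0² = 4
4 = (1,0)_4 → 1² + 0² = 1  — reached the fixed point 1.
1 → 1, so 1 is the first repeated value.

1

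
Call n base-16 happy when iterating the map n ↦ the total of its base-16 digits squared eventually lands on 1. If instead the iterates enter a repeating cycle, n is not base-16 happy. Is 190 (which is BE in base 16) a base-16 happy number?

base-16 happy

190 = (11,14)_16 → 11² + 14² = 121 + 196 = 317
317 = (1,3,13)_16 → 1² + 3² + 13² = 1 + 9 + 169 = 179
179 = (11,3)_16 → 11² + 3² = 121 + 9 = 130
130 = (8,2)_16 → 8² + 2² = 64 + 4 = 68
68 = (4,4)_16 → 4² + 4² = 16 + 16 = 32
32 = (2,0)_16 → 2² + 0² = 4 + 0 = 4
4 = (4)_16 → 4² = 16
16 = (1,0)_16 → 1² + 0² = 1 + 0 = 1  — reached 1.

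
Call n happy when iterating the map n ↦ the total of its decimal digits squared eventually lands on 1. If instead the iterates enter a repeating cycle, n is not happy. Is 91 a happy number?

happy

91 → 9² + 1² = 82
82 → 8² + 2² = 68
68 → 6² + 8² = 100
100 → 1² + 0² + 0² = 1  — reached 1.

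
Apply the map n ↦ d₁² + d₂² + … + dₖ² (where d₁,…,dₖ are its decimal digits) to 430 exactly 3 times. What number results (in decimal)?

430 → 4² + 3² + 0² = 25
25 → 2² + 5² = 29
29 → 2² + 9² = 85

85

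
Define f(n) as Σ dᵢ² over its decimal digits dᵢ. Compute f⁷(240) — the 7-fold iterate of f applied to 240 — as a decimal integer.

240 → 20
20 → 4
4 → 16
16 → 37
37 → 58
58 → 89
89 → 145

145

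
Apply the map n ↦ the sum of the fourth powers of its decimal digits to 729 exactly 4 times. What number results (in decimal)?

729 → 8978
8978 → 17154
17154 → 3284
3284 → 4449

4449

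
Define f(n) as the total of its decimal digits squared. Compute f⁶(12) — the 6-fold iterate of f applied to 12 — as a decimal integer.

12 → 1² + 2² = 5
5 → 5² = 25
25 → 2² + 5² = 29
29 → 2² + 9² = 85
85 → 8² + 5² = 89
89 → 8² + 9² = 145

145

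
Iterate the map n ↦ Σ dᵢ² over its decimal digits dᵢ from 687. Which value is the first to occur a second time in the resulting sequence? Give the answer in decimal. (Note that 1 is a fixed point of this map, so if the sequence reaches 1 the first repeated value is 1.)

687 → 6² + 8² + 7² = 149
149 → 1² + 4² + 9² = 98
98 → 9² + 8² = 145
145 → 1² + 4² + 5² = 42
42 → 4² + 2² = 20
20 → 2² + 0² = 4
4 → 4² = 16
16 → 1² + 6² = 37
37 → 3² + 7² = 58
58 → 5² + 8² = 89
89 → 8² + 9² = 145  — 145 already appeared earlier.

145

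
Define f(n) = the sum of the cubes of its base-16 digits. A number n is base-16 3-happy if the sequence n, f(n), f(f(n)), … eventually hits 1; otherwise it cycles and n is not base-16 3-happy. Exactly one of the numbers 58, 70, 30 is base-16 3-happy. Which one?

58: 58 → 1027 → 91 → 1456 → 1456  — repeats 1456 (not base-16 3-happy)
70: 70 → 280 → 514 → 16 → 1  — reaches 1 (base-16 3-happy)
30: 30 → 2745 → 3060 → 4770 → 1017 → 4131 → 36 → 72 → 576 → 72  — repeats 72 (not base-16 3-happy)

70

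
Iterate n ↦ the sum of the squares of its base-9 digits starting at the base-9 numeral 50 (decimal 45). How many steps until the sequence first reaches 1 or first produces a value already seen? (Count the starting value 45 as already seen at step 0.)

45 = (5,0)_9 → 5² + 0² = 25 + 0 = 25
25 = (2,7)_9 → 2² + 7² = 4 + 49 = 53
53 = (5,8)_9 → 5² + 8² = 25 + 64 = 89
89 = (1,0,8)_9 → 1² + 0² + 8² = 1 + 0 + 64 = 65
65 = (7,2)_9 → 7² + 2² = 49 + 4 = 53  — 53 repeats.
That took 5 steps.

5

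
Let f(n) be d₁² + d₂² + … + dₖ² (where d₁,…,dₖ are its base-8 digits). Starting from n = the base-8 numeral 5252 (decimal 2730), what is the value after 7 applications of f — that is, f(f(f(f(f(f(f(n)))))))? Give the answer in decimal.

32

2730 = (5,2,5,2)_8 → 58
58 = (7,2)_8 → 53
53 = (6,5)_8 → 61
61 = (7,5)_8 → 74
74 = (1,1,2)_8 → 6
6 = (6)_8 → 36
36 = (4,4)_8 → 32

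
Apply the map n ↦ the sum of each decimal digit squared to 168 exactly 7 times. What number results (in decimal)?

168 → 1² + 6² + 8² = 1 + 36 + 64 = 101
101 → 1² + 0² + 1² = 1 + 0 + 1 = 2
2 → 2² = 4
4 → 4² = 16
16 → 1² + 6² = 1 + 36 = 37
37 → 3² + 7² = 9 + 49 = 58
58 → 5² + 8² = 25 + 64 = 89

89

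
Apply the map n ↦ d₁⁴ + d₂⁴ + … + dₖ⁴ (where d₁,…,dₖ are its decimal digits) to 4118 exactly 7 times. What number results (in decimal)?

8208

4118 → 4⁴ + 1⁴ + 1⁴ + 8⁴ = 4354
4354 → 4⁴ + 3⁴ + 5⁴ + 4⁴ = 1218
1218 → 1⁴ + 2⁴ + 1⁴ + 8⁴ = 4114
4114 → 4⁴ + 1⁴ + 1⁴ + 4⁴ = 514
514 → 5⁴ + 1⁴ + 4⁴ = 882
882 → 8⁴ + 8⁴ + 2⁴ = 8208
8208 → 8⁴ + 2⁴ + 0⁴ + 8⁴ = 8208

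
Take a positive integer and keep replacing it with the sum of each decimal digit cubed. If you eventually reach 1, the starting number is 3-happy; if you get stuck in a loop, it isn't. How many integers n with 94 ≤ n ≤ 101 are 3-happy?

1

94: 94 → 793 → 1099 → 1459 → 919 → 1459  — not 3-happy
95: 95 → 854 → 701 → 344 → 155 → 251 → 134 → 92 → 737 → 713 → 371 → 371  — not 3-happy
96: 96 → 945 → 918 → 1242 → 81 → 513 → 153 → 153  — not 3-happy
97: 97 → 1072 → 352 → 160 → 217 → 352  — not 3-happy
98: 98 → 1241 → 74 → 407 → 407  — not 3-happy
99: 99 → 1458 → 702 → 351 → 153 → 153  — not 3-happy
100: 100 → 1  — 3-happy
101: 101 → 2 → 8 → 512 → 134 → 92 → 737 → 713 → 371 → 371  — not 3-happy
3-happy: 100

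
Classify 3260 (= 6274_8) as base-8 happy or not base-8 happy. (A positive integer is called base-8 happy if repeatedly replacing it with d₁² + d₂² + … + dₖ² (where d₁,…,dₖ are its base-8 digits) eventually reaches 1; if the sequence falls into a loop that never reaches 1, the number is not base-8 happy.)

base-8 happy

3260 = (6,2,7,4)_8 → 6² + 2² + 7² + 4² = 105
105 = (1,5,1)_8 → 1² + 5² + 1² = 27
27 = (3,3)_8 → 3² + 3² = 18
18 = (2,2)_8 → 2² + 2² = 8
8 = (1,0)_8 → 1² + 0² = 1  — reached 1.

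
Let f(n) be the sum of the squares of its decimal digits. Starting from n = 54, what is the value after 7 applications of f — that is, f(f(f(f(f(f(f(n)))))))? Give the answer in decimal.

89

54 → 5² + 4² = 41
41 → 4² + 1² = 17
17 → 1² + 7² = 50
50 → 5² + 0² = 25
25 → 2² + 5² = 29
29 → 2² + 9² = 85
85 → 8² + 5² = 89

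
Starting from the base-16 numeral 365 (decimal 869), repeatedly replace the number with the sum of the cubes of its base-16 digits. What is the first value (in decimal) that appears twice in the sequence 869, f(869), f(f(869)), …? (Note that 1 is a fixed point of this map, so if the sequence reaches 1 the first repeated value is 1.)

65

869 = (3,6,5)_16 → 368
368 = (1,7,0)_16 → 344
344 = (1,5,8)_16 → 638
638 = (2,7,14)_16 → 3095
3095 = (12,1,7)_16 → 2072
2072 = (8,1,8)_16 → 1025
1025 = (4,0,1)_16 → 65
65 = (4,1)_16 → 65  — 65 already appeared earlier.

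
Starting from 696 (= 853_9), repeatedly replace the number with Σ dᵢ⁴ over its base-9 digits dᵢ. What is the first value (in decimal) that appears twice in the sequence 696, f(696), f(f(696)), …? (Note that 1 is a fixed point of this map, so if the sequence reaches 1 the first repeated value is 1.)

696 = (8,5,3)_9 → 8⁴ + 5⁴ + 3⁴ = 4802
4802 = (6,5,2,5)_9 → 6⁴ + 5⁴ + 2⁴ + 5⁴ = 2562
2562 = (3,4,5,6)_9 → 3⁴ + 4⁴ + 5⁴ + 6⁴ = 2258
2258 = (3,0,7,8)_9 → 3⁴ + 0⁴ + 7⁴ + 8⁴ = 6578
6578 = (1,0,0,1,8)_9 → 1⁴ + 0⁴ + 0⁴ + 1⁴ + 8⁴ = 4098
4098 = (5,5,5,3)_9 → 5⁴ + 5⁴ + 5⁴ + 3⁴ = 1956
1956 = (2,6,1,3)_9 → 2⁴ + 6⁴ + 1⁴ + 3⁴ = 1394
1394 = (1,8,1,8)_9 → 1⁴ + 8⁴ + 1⁴ + 8⁴ = 8194
8194 = (1,2,2,1,4)_9 → 1⁴ + 2⁴ + 2⁴ + 1⁴ + 4⁴ = 290
290 = (3,5,2)_9 → 3⁴ + 5⁴ + 2⁴ = 722
722 = (8,8,2)_9 → 8⁴ + 8⁴ + 2⁴ = 8208
8208 = (1,2,2,3,0)_9 → 1⁴ + 2⁴ + 2⁴ + 3⁴ + 0⁴ = 114
114 = (1,3,6)_9 → 1⁴ + 3⁴ + 6⁴ = 1378
1378 = (1,8,0,1)_9 → 1⁴ + 8⁴ + 0⁴ + 1⁴ = 4098  — 4098 already appeared earlier.

4098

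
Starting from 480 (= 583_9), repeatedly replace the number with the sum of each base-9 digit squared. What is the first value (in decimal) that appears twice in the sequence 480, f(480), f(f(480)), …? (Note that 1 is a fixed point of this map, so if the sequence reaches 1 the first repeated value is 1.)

74

480 = (5,8,3)_9 → 5² + 8² + 3² = 98
98 = (1,1,8)_9 → 1² + 1² + 8² = 66
66 = (7,3)_9 → 7² + 3² = 58
58 = (6,4)_9 → 6² + 4² = 52
52 = (5,7)_9 → 5² + 7² = 74
74 = (8,2)_9 → 8² + 2² = 68
68 = (7,5)_9 → 7² + 5² = 74  — 74 already appeared earlier.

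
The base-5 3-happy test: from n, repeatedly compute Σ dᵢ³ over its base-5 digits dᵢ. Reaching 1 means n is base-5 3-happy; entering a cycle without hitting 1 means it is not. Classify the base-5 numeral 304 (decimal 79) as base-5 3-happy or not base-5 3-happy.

79 = (3,0,4)_5 → 3³ + 0³ + 4³ = 27 + 0 + 64 = 91
91 = (3,3,1)_5 → 3³ + 3³ + 1³ = 27 + 27 + 1 = 55
55 = (2,1,0)_5 → 2³ + 1³ + 0³ = 8 + 1 + 0 = 9
9 = (1,4)_5 → 1³ + 4³ = 1 + 64 = 65
65 = (2,3,0)_5 → 2³ + 3³ + 0³ = 8 + 27 + 0 = 35
35 = (1,2,0)_5 → 1³ + 2³ + 0³ = 1 + 8 + 0 = 9  — 9 already seen; the sequence cycles without reaching 1.

not base-5 3-happy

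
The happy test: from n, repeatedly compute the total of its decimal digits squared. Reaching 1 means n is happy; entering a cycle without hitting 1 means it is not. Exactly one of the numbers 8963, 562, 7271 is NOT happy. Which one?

8963: 8963 → 190 → 82 → 68 → 100 → 1  — reaches 1 (happy)
562: 562 → 65 → 61 → 37 → 58 → 89 → 145 → 42 → 20 → 4 → 16 → 37  — repeats 37 (not happy)
7271: 7271 → 103 → 10 → 1  — reaches 1 (happy)

562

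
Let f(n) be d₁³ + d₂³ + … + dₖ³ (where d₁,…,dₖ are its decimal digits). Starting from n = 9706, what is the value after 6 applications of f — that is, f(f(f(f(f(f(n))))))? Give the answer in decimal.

55

9706 → 9³ + 7³ + 0³ + 6³ = 1288
1288 → 1³ + 2³ + 8³ + 8³ = 1033
1033 → 1³ + 0³ + 3³ + 3³ = 55
55 → 5³ + 5³ = 250
250 → 2³ + 5³ + 0³ = 133
133 → 1³ + 3³ + 3³ = 55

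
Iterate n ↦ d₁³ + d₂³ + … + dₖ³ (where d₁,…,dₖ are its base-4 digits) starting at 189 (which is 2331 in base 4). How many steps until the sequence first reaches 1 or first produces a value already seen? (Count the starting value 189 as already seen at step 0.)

189 = (2,3,3,1)_4 → 2³ + 3³ + 3³ + 1³ = 8 + 27 + 27 + 1 = 63
63 = (3,3,3)_4 → 3³ + 3³ + 3³ = 27 + 27 + 27 = 81
81 = (1,1,0,1)_4 → 1³ + 1³ + 0³ + 1³ = 1 + 1 + 0 + 1 = 3
3 = (3)_4 → 3³ = 27
27 = (1,2,3)_4 → 1³ + 2³ + 3³ = 1 + 8 + 27 = 36
36 = (2,1,0)_4 → 2³ + 1³ + 0³ = 8 + 1 + 0 = 9
9 = (2,1)_4 → 2³ + 1³ = 8 + 1 = 9  — 9 repeats.
That took 7 steps.

7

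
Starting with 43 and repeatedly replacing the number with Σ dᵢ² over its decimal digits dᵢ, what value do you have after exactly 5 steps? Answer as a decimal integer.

145

43 → 4² + 3² = 16 + 9 = 25
25 → 2² + 5² = 4 + 25 = 29
29 → 2² + 9² = 4 + 81 = 85
85 → 8² + 5² = 64 + 25 = 89
89 → 8² + 9² = 64 + 81 = 145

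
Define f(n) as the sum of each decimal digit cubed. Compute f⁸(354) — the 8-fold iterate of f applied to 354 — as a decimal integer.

354 → 3³ + 5³ + 4³ = 216
216 → 2³ + 1³ + 6³ = 225
225 → 2³ + 2³ + 5³ = 141
141 → 1³ + 4³ + 1³ = 66
66 → 6³ + 6³ = 432
432 → 4³ + 3³ + 2³ = 99
99 → 9³ + 9³ = 1458
1458 → 1³ + 4³ + 5³ + 8³ = 702

702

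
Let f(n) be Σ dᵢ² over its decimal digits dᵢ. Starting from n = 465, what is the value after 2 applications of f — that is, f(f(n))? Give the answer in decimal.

465 → 4² + 6² + 5² = 16 + 36 + 25 = 77
77 → 7² + 7² = 49 + 49 = 98

98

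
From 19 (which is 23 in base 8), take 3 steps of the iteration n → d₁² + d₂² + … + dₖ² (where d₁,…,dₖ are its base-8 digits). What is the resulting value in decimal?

13

19 = (2,3)_8 → 2² + 3² = 13
13 = (1,5)_8 → 1² + 5² = 26
26 = (3,2)_8 → 3² + 2² = 13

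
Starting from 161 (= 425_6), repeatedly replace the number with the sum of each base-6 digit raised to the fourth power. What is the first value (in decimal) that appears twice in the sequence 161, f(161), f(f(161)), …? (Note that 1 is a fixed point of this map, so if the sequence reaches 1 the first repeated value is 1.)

161 = (4,2,5)_6 → 897
897 = (4,0,5,3)_6 → 962
962 = (4,2,4,2)_6 → 544
544 = (2,3,0,4)_6 → 353
353 = (1,3,4,5)_6 → 963
963 = (4,2,4,3)_6 → 609
609 = (2,4,5,3)_6 → 978
978 = (4,3,1,0)_6 → 338
338 = (1,3,2,2)_6 → 114
114 = (3,1,0)_6 → 82
82 = (2,1,4)_6 → 273
273 = (1,1,3,3)_6 → 164
164 = (4,3,2)_6 → 353  — 353 already appeared earlier.

353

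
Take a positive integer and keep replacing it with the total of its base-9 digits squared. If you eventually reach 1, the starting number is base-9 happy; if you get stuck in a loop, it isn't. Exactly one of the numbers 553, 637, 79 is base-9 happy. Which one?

553

553: 553 → 101 → 9 → 1  — reaches 1 (base-9 happy)
637: 637 → 147 → 59 → 61 → 85 → 17 → 65 → 53 → 89 → 65  — repeats 65 (not base-9 happy)
79: 79 → 113 → 35 → 73 → 65 → 53 → 89 → 65  — repeats 65 (not base-9 happy)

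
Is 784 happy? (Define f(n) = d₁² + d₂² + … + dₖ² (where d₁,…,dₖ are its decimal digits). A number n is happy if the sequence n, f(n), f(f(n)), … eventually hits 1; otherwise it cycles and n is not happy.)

784 → 129
129 → 86
86 → 100
100 → 1  — reached 1.

happy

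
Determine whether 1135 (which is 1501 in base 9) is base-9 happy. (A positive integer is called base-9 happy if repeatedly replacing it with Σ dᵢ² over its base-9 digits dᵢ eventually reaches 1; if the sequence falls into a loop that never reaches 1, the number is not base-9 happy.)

1135 = (1,5,0,1)_9 → 1² + 5² + 0² + 1² = 1 + 25 + 0 + 1 = 27
27 = (3,0)_9 → 3² + 0² = 9 + 0 = 9
9 = (1,0)_9 → 1² + 0² = 1 + 0 = 1  — reached 1.

base-9 happy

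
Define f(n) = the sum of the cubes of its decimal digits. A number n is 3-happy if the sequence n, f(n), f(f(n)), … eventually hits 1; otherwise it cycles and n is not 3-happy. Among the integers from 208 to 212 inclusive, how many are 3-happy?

1

208: 208 → 520 → 133 → 55 → 250 → 133  (repeats 133)
209: 209 → 737 → 713 → 371 → 371  (repeats 371)
210: 210 → 9 → 729 → 1080 → 513 → 153 → 153  (repeats 153)
211: 211 → 10 → 1  (reaches 1)
212: 212 → 17 → 344 → 155 → 251 → 134 → 92 → 737 → 713 → 371 → 371  (repeats 371)
3-happy: 211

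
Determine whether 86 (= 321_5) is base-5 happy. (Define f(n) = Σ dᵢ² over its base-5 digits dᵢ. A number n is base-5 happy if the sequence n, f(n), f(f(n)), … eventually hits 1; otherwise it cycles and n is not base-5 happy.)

not base-5 happy

86 = (3,2,1)_5 → 3² + 2² + 1² = 14
14 = (2,4)_5 → 2² + 4² = 20
20 = (4,0)_5 → 4² + 0² = 16
16 = (3,1)_5 → 3² + 1² = 10
10 = (2,0)_5 → 2² + 0² = 4
4 = (4)_5 → 4² = 16  — 16 already seen; the sequence cycles without reaching 1.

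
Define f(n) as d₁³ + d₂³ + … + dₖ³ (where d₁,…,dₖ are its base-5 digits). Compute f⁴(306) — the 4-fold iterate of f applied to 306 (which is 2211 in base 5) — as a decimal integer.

306 = (2,2,1,1)_5 → 2³ + 2³ + 1³ + 1³ = 8 + 8 + 1 + 1 = 18
18 = (3,3)_5 → 3³ + 3³ = 27 + 27 = 54
54 = (2,0,4)_5 → 2³ + 0³ + 4³ = 8 + 0 + 64 = 72
72 = (2,4,2)_5 → 2³ + 4³ + 2³ = 8 + 64 + 8 = 80

80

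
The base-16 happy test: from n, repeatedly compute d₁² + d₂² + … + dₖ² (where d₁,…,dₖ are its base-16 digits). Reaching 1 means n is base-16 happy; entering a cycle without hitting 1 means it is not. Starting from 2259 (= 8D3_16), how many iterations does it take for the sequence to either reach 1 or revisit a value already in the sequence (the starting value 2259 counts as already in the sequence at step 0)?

13

2259 = (8,13,3)_16 → 8² + 13² + 3² = 242
242 = (15,2)_16 → 15² + 2² = 229
229 = (14,5)_16 → 14² + 5² = 221
221 = (13,13)_16 → 13² + 13² = 338
338 = (1,5,2)_16 → 1² + 5² + 2² = 30
30 = (1,14)_16 → 1² + 14² = 197
197 = (12,5)_16 → 12² + 5² = 169
169 = (10,9)_16 → 10² + 9² = 181
181 = (11,5)_16 → 11² + 5² = 146
146 = (9,2)_16 → 9² + 2² = 85
85 = (5,5)_16 → 5² + 5² = 50
50 = (3,2)_16 → 3² + 2² = 13
13 = (13)_16 → 13² = 169  — 169 repeats.
That took 13 steps.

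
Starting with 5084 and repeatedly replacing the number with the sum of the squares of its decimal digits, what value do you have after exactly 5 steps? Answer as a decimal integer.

37

5084 → 5² + 0² + 8² + 4² = 25 + 0 + 64 + 16 = 105
105 → 1² + 0² + 5² = 1 + 0 + 25 = 26
26 → 2² + 6² = 4 + 36 = 40
40 → 4² + 0² = 16 + 0 = 16
16 → 1² + 6² = 1 + 36 = 37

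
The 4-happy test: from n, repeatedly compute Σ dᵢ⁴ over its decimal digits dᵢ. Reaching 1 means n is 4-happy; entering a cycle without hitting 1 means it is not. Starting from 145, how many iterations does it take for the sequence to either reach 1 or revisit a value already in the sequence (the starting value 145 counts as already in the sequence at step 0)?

3

145 → 1⁴ + 4⁴ + 5⁴ = 1 + 256 + 625 = 882
882 → 8⁴ + 8⁴ + 2⁴ = 4096 + 4096 + 16 = 8208
8208 → 8⁴ + 2⁴ + 0⁴ + 8⁴ = 4096 + 16 + 0 + 4096 = 8208  — 8208 repeats.
That took 3 steps.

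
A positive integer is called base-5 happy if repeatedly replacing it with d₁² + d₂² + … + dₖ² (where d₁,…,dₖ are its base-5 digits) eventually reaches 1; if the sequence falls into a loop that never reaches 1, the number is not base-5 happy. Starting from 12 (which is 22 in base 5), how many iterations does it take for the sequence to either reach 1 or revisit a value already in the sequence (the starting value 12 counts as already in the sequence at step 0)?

12 = (2,2)_5 → 2² + 2² = 8
8 = (1,3)_5 → 1² + 3² = 10
10 = (2,0)_5 → 2² + 0² = 4
4 = (4)_5 → 4² = 16
16 = (3,1)_5 → 3² + 1² = 10  — 10 repeats.
That took 5 steps.

5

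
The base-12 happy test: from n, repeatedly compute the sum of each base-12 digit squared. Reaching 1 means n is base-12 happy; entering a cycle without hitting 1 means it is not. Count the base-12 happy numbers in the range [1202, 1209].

1

1202: 1202 → 84 → 49 → 17 → 26 → 8 → 64 → 41 → 34 → 104 → 128 → 164 → 66 → 61 → 26  — not base-12 happy
1203: 1203 → 89 → 74 → 40 → 25 → 5 → 25  — not base-12 happy
1204: 1204 → 96 → 64 → 41 → 34 → 104 → 128 → 164 → 66 → 61 → 26 → 8 → 64  — not base-12 happy
1205: 1205 → 105 → 145 → 2 → 4 → 16 → 17 → 26 → 8 → 64 → 41 → 34 → 104 → 128 → 164 → 66 → 61 → 26  — not base-12 happy
1206: 1206 → 116 → 145 → 2 → 4 → 16 → 17 → 26 → 8 → 64 → 41 → 34 → 104 → 128 → 164 → 66 → 61 → 26  — not base-12 happy
1207: 1207 → 129 → 181 → 11 → 121 → 101 → 89 → 74 → 40 → 25 → 5 → 25  — not base-12 happy
1208: 1208 → 144 → 1  — base-12 happy
1209: 1209 → 161 → 27 → 13 → 2 → 4 → 16 → 17 → 26 → 8 → 64 → 41 → 34 → 104 → 128 → 164 → 66 → 61 → 26  — not base-12 happy
base-12 happy: 1208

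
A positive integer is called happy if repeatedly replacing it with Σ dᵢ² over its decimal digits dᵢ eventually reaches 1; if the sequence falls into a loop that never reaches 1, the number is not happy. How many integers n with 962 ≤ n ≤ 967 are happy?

962: 962 → 121 → 6 → 36 → 45 → 41 → 17 → 50 → 25 → 29 → 85 → 89 → 145 → 42 → 20 → 4 → 16 → 37 → 58 → 89  — not happy
963: 963 → 126 → 41 → 17 → 50 → 25 → 29 → 85 → 89 → 145 → 42 → 20 → 4 → 16 → 37 → 58 → 89  — not happy
964: 964 → 133 → 19 → 82 → 68 → 100 → 1  — happy
965: 965 → 142 → 21 → 5 → 25 → 29 → 85 → 89 → 145 → 42 → 20 → 4 → 16 → 37 → 58 → 89  — not happy
966: 966 → 153 → 35 → 34 → 25 → 29 → 85 → 89 → 145 → 42 → 20 → 4 → 16 → 37 → 58 → 89  — not happy
967: 967 → 166 → 73 → 58 → 89 → 145 → 42 → 20 → 4 → 16 → 37 → 58  — not happy
happy: 964

1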